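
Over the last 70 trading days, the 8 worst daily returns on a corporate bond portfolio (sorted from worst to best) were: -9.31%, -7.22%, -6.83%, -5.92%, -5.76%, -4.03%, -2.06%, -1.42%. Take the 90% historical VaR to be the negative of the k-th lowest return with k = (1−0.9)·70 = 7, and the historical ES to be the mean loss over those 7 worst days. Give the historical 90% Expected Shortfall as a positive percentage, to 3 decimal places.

5.876%

The 7 worst returns sum to -41.13%.
ES = −(-41.13%) / 7 = 5.8757…% ≈ 5.876%.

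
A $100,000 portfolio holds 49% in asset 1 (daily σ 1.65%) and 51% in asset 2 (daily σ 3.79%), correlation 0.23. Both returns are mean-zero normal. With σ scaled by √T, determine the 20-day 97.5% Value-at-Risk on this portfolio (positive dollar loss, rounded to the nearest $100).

σ_p = √(0.49²·1.65² + 0.51²·3.79² + 2·0.23·0.49·0.51·1.65·3.79) = 2.260%.
σ_{20d} = 2.260% × √20 = 10.107%.
z(97.5%) = 1.960.
VaR = 1.960 × 10.107% = 19.810%; on $100,000 that is $19,810.

$19,800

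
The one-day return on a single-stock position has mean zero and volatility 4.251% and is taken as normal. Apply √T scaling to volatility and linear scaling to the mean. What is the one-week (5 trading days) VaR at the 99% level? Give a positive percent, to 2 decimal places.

22.11%

At 99%, z = 2.326.
σ_{5d} = 4.251% × √5 = 9.506%.
VaR = 2.326 × 9.506% = 22.111%.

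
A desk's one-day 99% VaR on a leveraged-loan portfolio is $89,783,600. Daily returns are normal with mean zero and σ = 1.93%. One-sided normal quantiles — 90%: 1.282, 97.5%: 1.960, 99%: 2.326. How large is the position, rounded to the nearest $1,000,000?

VaR as a fraction of value: z·σ = 2.326 × 1.93% = 4.48918%.
Position = $89,783,600 / 0.0448918 = $2,000,000,000.

$2,000,000,000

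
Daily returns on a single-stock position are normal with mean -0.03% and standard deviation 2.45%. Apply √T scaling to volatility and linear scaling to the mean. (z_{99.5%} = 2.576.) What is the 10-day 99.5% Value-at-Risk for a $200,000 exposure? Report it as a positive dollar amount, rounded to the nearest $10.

σ_{10d} = 2.45% × √10 = 7.748%; μ_{10d} = 10 × -0.03% = -0.300%.
VaR = −(-0.300%) + 2.576 × 7.748% = 20.259%.
On $200,000: 0.20259 × $200,000 = $40,518.

$40,520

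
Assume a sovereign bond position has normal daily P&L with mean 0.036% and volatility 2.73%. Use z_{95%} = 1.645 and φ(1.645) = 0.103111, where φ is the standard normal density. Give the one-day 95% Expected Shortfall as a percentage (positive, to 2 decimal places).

Tail multiplier: φ(z)/(1−α) = 0.103111 / 0.05 = 2.062.
ES = −(0.036%) + 2.73% × 2.062 = 5.593%.

5.59%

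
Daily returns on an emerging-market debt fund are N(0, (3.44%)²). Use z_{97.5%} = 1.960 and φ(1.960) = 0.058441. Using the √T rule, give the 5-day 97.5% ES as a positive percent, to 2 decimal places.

σ_{5d} = 3.44% × √5 = 7.692%.
ES multiplier = φ(z)/(1−α) = 0.058441/0.025 = 2.338.
ES = 7.692% × 2.338 = 17.984%.

17.98%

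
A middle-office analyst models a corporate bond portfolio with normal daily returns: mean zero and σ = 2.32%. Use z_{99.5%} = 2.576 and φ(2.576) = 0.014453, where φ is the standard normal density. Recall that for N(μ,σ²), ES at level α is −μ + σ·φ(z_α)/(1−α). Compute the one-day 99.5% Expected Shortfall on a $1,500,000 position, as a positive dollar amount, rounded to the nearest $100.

$100,600

Tail multiplier: φ(z)/(1−α) = 0.014453 / 0.005 = 2.891.
ES = 2.32% × 2.891 = 6.707%.
On $1,500,000: 0.06707 × $1,500,000 = $100,605.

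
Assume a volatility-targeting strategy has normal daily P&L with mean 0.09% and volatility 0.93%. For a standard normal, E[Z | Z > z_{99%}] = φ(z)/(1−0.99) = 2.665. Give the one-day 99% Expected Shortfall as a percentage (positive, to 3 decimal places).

ES = −(0.09%) + 0.93% × 2.665 = 2.388%.

2.388%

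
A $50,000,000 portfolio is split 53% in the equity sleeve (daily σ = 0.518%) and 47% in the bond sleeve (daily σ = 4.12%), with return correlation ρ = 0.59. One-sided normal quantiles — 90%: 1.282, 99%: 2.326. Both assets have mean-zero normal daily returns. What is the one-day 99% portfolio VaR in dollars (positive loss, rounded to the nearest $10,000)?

σ_p² = 0.53²·0.518² + 0.47²·4.12² + 2·0.59·0.53·0.47·0.518·4.12 = 4.4523 (%²).
σ_p = √4.4523 = 2.110%.
VaR = 2.326 × 2.110% = 4.908%; on $50,000,000 that is $2,454,000.

$2,450,000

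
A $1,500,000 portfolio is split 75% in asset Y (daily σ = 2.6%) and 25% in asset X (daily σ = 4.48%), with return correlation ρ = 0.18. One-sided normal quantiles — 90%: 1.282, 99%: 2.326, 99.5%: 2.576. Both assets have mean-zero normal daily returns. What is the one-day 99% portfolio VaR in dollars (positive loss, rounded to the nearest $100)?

σ_p² = 0.75²·2.6² + 0.25²·4.48² + 2·0.18·0.75·0.25·2.6·4.48 = 5.8431 (%²).
σ_p = √5.8431 = 2.417%.
VaR = 2.326 × 2.417% = 5.622%; on $1,500,000 that is $84,330.

$84,300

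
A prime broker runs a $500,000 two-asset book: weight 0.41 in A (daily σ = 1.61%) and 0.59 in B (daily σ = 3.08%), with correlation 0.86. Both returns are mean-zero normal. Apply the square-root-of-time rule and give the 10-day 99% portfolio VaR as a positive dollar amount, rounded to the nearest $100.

σ_p = √(0.41²·1.61² + 0.59²·3.08² + 2·0.86·0.41·0.59·1.61·3.08) = 2.409%.
σ_{10d} = 2.409% × √10 = 7.618%.
z(99%) = 2.326.
VaR = 2.326 × 7.618% = 17.719%; on $500,000 that is $88,595.

$88,600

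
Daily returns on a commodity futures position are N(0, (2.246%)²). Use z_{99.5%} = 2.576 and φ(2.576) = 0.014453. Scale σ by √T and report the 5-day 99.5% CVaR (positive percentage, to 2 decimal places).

14.52%

σ_{5d} = 2.246% × √5 = 5.022%.
ES multiplier = φ(z)/(1−α) = 0.014453/0.005 = 2.891.
ES = 5.022% × 2.891 = 14.519%.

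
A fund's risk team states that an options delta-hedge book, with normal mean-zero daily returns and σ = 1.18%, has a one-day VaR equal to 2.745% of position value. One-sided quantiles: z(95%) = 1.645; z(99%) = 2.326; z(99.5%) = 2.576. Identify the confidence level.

Implied z = VaR/σ = 2.745 / 1.18 = 2.326.
This matches z(99%) = 2.326.

99%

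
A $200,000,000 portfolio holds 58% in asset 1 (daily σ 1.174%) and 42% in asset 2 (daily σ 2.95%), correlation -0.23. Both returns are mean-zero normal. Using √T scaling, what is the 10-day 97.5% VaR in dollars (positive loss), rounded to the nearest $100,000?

σ_p = √(0.58²·1.174² + 0.42²·2.95² + 2·-0.23·0.58·0.42·1.174·2.95) = 1.269%.
σ_{10d} = 1.269% × √10 = 4.013%.
z(97.5%) = 1.960.
VaR = 1.960 × 4.013% = 7.865%; on $200,000,000 that is $15,730,000.

$15,700,000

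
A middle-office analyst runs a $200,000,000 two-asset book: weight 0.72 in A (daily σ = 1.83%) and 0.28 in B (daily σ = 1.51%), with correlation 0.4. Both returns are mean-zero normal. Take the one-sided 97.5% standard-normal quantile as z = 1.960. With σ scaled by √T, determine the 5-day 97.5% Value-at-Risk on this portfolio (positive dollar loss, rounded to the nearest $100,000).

σ_p = √(0.72²·1.83² + 0.28²·1.51² + 2·0.4·0.72·0.28·1.83·1.51) = 1.536%.
σ_{5d} = 1.536% × √5 = 3.435%.
VaR = 1.960 × 3.435% = 6.733%; on $200,000,000 that is $13,466,000.

$13,500,000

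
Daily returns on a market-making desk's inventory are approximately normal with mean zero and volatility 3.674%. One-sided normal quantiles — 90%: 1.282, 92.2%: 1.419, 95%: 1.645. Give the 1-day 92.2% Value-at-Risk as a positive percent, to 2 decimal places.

5.21%

VaR = z·σ = 1.419 × 3.674% = 5.213%.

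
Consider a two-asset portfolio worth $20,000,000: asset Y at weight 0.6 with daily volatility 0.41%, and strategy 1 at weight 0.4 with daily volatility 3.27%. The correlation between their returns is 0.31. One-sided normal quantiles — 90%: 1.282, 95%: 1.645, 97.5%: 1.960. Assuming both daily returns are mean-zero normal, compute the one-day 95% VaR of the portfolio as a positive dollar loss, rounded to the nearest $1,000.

$462,000

σ_p² = 0.6²·0.41² + 0.4²·3.27² + 2·0.31·0.6·0.4·0.41·3.27 = 1.9709 (%²).
σ_p = √1.9709 = 1.404%.
VaR = 1.645 × 1.404% = 2.310%; on $20,000,000 that is $462,000.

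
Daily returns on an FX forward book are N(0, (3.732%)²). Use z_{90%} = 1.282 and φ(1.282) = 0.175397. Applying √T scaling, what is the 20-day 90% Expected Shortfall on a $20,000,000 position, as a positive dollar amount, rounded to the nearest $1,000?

$5,855,000

σ_{20d} = 3.732% × √20 = 16.690%.
ES multiplier = φ(z)/(1−α) = 0.175397/0.1 = 1.754.
ES = 16.690% × 1.754 = 29.274%; on $20,000,000: $5,854,800.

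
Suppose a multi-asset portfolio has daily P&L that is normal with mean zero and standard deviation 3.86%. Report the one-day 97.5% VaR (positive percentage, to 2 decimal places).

At 97.5% one-sided, z = 1.960.
VaR = z·σ = 1.960 × 3.86% = 7.566%.

7.57%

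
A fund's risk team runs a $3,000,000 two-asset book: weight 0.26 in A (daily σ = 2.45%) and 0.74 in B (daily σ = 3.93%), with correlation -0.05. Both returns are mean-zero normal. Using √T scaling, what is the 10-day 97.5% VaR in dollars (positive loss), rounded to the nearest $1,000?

$548,000

σ_p = √(0.26²·2.45² + 0.74²·3.93² + 2·-0.05·0.26·0.74·2.45·3.93) = 2.946%.
σ_{10d} = 2.946% × √10 = 9.316%.
z(97.5%) = 1.960.
VaR = 1.960 × 9.316% = 18.259%; on $3,000,000 that is $547,770.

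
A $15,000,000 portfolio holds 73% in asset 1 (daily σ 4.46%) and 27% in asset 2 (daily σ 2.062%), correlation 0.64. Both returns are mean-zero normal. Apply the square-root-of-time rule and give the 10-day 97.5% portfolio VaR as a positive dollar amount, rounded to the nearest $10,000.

$3,380,000

σ_p = √(0.73²·4.46² + 0.27²·2.062² + 2·0.64·0.73·0.27·4.46·2.062) = 3.637%.
σ_{10d} = 3.637% × √10 = 11.501%.
z(97.5%) = 1.960.
VaR = 1.960 × 11.501% = 22.542%; on $15,000,000 that is $3,381,300.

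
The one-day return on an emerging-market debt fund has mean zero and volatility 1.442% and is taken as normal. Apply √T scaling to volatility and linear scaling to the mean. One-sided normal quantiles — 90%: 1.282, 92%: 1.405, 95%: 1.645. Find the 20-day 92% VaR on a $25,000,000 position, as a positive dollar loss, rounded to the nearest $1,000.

$2,265,000

σ_{20d} = 1.442% × √20 = 6.449%.
VaR = 1.405 × 6.449% = 9.061%.
On $25,000,000: 0.09061 × $25,000,000 = $2,265,250.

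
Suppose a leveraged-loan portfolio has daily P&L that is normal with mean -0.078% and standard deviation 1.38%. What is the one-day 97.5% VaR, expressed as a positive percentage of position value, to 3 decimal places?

At 97.5% one-sided, z = 1.960.
VaR = −μ + z·σ = −(-0.078%) + 1.960 × 1.38% = 2.783%.

2.783%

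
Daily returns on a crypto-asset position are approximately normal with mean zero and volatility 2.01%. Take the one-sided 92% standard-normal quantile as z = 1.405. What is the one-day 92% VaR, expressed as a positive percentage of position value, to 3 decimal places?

VaR = z·σ = 1.405 × 2.01% = 2.824%.

2.824%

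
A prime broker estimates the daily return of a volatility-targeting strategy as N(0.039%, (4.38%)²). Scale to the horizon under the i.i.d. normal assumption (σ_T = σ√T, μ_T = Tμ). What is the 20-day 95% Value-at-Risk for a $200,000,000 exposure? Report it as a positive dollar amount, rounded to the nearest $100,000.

$62,900,000

At 95%, z = 1.645.
σ_{20d} = 4.38% × √20 = 19.588%; μ_{20d} = 20 × 0.039% = 0.780%.
VaR = −(0.780%) + 1.645 × 19.588% = 31.442%.
On $200,000,000: 0.31442 × $200,000,000 = $62,884,000.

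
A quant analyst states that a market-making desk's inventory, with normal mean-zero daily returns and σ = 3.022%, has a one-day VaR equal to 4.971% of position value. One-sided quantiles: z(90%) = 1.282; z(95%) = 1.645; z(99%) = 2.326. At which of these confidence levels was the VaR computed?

95%

Implied z = VaR/σ = 4.971 / 3.022 = 1.645.
This matches z(95%) = 1.645.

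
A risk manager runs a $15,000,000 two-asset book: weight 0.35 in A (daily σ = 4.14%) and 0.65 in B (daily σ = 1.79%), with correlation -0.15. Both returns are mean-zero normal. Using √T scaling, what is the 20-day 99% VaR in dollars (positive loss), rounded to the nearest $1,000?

$2,679,000

σ_p = √(0.35²·4.14² + 0.65²·1.79² + 2·-0.15·0.35·0.65·4.14·1.79) = 1.717%.
σ_{20d} = 1.717% × √20 = 7.679%.
z(99%) = 2.326.
VaR = 2.326 × 7.679% = 17.861%; on $15,000,000 that is $2,679,150.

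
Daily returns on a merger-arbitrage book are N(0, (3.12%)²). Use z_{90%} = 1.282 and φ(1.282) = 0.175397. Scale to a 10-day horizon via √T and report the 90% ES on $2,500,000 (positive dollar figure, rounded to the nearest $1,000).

σ_{10d} = 3.12% × √10 = 9.866%.
ES multiplier = φ(z)/(1−α) = 0.175397/0.1 = 1.754.
ES = 9.866% × 1.754 = 17.305%; on $2,500,000: $432,625.

$433,000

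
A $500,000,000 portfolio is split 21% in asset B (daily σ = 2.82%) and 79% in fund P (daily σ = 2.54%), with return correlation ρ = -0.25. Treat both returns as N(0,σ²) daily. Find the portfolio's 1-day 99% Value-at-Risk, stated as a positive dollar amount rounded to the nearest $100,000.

σ_p² = 0.21²·2.82² + 0.79²·2.54² + 2·-0.25·0.21·0.79·2.82·2.54 = 3.7830 (%²).
σ_p = √3.7830 = 1.945%.
At 99%, z = 2.326.
VaR = 2.326 × 1.945% = 4.524%; on $500,000,000 that is $22,620,000.

$22,600,000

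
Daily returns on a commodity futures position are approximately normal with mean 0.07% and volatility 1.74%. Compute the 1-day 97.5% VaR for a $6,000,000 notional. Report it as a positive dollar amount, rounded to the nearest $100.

$200,400

At 97.5% one-sided, z = 1.960.
VaR = −μ + z·σ = −(0.07%) + 1.960 × 1.74% = 3.340%.
On $6,000,000: 0.03340 × $6,000,000 = $200,400.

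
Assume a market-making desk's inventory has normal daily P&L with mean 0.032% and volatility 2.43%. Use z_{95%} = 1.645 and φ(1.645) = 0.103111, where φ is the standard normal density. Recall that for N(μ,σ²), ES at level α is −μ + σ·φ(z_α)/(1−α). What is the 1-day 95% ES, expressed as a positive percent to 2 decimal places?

4.98%

Tail multiplier: φ(z)/(1−α) = 0.103111 / 0.05 = 2.062.
ES = −(0.032%) + 2.43% × 2.062 = 4.979%.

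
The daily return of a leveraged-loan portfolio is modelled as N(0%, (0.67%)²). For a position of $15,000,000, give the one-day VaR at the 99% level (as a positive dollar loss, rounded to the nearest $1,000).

At 99% one-sided, z = 2.326.
VaR = z·σ = 2.326 × 0.67% = 1.558%.
On $15,000,000: 0.01558 × $15,000,000 = $233,700.

$234,000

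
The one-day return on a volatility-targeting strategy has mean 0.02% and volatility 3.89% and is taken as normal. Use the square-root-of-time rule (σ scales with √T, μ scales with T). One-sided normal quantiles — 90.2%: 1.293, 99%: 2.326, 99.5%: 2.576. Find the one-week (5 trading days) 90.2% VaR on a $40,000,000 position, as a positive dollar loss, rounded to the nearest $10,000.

$4,460,000

σ_{5d} = 3.89% × √5 = 8.698%; μ_{5d} = 5 × 0.02% = 0.100%.
VaR = −(0.100%) + 1.293 × 8.698% = 11.147%.
On $40,000,000: 0.11147 × $40,000,000 = $4,458,800.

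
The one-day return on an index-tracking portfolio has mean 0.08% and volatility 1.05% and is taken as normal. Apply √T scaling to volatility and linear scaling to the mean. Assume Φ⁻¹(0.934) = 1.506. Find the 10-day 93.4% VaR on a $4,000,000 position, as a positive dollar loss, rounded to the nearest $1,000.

σ_{10d} = 1.05% × √10 = 3.320%; μ_{10d} = 10 × 0.08% = 0.800%.
VaR = −(0.800%) + 1.506 × 3.320% = 4.200%.
On $4,000,000: 0.04200 × $4,000,000 = $168,000.

$168,000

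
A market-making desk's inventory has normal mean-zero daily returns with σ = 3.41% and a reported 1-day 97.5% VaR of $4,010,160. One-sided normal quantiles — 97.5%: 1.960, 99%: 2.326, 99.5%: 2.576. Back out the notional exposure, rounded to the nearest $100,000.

$60,000,000

VaR as a fraction of value: z·σ = 1.960 × 3.41% = 6.6836%.
Position = $4,010,160 / 0.066836 = $60,000,000.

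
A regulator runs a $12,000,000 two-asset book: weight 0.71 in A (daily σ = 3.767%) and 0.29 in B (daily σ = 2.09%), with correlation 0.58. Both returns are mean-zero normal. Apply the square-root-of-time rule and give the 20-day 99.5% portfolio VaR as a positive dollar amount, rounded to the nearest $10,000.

$4,240,000

σ_p = √(0.71²·3.767² + 0.29²·2.09² + 2·0.58·0.71·0.29·3.767·2.09) = 3.066%.
σ_{20d} = 3.066% × √20 = 13.712%.
z(99.5%) = 2.576.
VaR = 2.576 × 13.712% = 35.322%; on $12,000,000 that is $4,238,640.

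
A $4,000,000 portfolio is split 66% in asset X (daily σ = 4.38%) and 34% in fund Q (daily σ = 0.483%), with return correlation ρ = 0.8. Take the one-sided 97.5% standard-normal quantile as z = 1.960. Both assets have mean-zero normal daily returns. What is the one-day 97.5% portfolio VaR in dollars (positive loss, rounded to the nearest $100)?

σ_p² = 0.66²·4.38² + 0.34²·0.483² + 2·0.8·0.66·0.34·4.38·0.483 = 9.1433 (%²).
σ_p = √9.1433 = 3.024%.
VaR = 1.960 × 3.024% = 5.927%; on $4,000,000 that is $237,080.

$237,100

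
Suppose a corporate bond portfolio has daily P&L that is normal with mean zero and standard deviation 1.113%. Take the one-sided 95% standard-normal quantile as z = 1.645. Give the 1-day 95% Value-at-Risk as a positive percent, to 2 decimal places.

VaR = z·σ = 1.645 × 1.113% = 1.831%.

1.83%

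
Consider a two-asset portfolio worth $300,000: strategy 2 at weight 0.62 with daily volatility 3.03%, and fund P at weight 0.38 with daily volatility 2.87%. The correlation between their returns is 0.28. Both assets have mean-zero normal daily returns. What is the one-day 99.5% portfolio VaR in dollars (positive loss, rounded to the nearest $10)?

$18,720

σ_p² = 0.62²·3.03² + 0.38²·2.87² + 2·0.28·0.62·0.38·3.03·2.87 = 5.8659 (%²).
σ_p = √5.8659 = 2.422%.
At 99.5%, z = 2.576.
VaR = 2.576 × 2.422% = 6.239%; on $300,000 that is $18,717.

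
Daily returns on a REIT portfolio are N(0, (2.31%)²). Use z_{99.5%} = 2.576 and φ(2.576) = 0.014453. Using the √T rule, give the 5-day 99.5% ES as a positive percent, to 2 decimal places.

σ_{5d} = 2.31% × √5 = 5.165%.
ES multiplier = φ(z)/(1−α) = 0.014453/0.005 = 2.891.
ES = 5.165% × 2.891 = 14.932%.

14.93%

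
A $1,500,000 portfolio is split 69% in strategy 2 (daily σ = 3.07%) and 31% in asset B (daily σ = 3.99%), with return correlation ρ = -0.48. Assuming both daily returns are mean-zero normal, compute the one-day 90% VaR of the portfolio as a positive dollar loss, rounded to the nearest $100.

$36,000

σ_p² = 0.69²·3.07² + 0.31²·3.99² + 2·-0.48·0.69·0.31·3.07·3.99 = 3.5018 (%²).
σ_p = √3.5018 = 1.871%.
At 90%, z = 1.282.
VaR = 1.282 × 1.871% = 2.399%; on $1,500,000 that is $35,985.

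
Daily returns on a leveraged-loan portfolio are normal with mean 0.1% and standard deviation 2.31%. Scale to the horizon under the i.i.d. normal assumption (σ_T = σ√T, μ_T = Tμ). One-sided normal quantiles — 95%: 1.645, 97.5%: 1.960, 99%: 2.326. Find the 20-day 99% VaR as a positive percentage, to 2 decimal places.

σ_{20d} = 2.31% × √20 = 10.331%; μ_{20d} = 20 × 0.1% = 2.000%.
VaR = −(2.000%) + 2.326 × 10.331% = 22.030%.

22.03%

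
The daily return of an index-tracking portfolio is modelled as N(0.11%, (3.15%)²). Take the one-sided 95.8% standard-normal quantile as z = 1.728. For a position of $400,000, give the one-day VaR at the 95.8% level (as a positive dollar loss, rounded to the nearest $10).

VaR = −μ + z·σ = −(0.11%) + 1.728 × 3.15% = 5.333%.
On $400,000: 0.05333 × $400,000 = $21,332.

$21,330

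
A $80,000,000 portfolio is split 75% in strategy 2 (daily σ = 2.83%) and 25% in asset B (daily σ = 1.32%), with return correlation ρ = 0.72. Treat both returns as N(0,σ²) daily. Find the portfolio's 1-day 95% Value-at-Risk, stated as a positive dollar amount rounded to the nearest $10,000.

σ_p² = 0.75²·2.83² + 0.25²·1.32² + 2·0.72·0.75·0.25·2.83·1.32 = 5.6225 (%²).
σ_p = √5.6225 = 2.371%.
At 95%, z = 1.645.
VaR = 1.645 × 2.371% = 3.900%; on $80,000,000 that is $3,120,000.

$3,120,000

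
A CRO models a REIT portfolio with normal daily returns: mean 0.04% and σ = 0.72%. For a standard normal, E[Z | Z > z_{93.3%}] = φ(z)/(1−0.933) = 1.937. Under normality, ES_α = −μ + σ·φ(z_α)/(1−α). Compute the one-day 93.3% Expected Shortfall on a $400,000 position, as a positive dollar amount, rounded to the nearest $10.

$5,420

ES = −(0.04%) + 0.72% × 1.937 = 1.355%.
On $400,000: 0.01355 × $400,000 = $5,420.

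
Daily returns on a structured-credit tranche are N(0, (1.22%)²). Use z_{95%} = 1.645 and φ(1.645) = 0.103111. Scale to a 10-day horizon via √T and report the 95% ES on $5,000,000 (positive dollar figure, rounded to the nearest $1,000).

$398,000

σ_{10d} = 1.22% × √10 = 3.858%.
ES multiplier = φ(z)/(1−α) = 0.103111/0.05 = 2.062.
ES = 3.858% × 2.062 = 7.955%; on $5,000,000: $397,750.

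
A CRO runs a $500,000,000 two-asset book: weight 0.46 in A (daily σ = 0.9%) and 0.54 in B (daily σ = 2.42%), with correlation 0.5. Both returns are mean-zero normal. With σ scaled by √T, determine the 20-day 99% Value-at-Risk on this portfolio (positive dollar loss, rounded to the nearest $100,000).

σ_p = √(0.46²·0.9² + 0.54²·2.42² + 2·0.5·0.46·0.54·0.9·2.42) = 1.556%.
σ_{20d} = 1.556% × √20 = 6.959%.
z(99%) = 2.326.
VaR = 2.326 × 6.959% = 16.187%; on $500,000,000 that is $80,935,000.

$80,900,000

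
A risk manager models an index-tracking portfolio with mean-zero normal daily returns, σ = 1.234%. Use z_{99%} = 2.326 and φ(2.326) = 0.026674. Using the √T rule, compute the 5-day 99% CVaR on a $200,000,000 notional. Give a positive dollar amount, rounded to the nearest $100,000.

$14,700,000

σ_{5d} = 1.234% × √5 = 2.759%.
ES multiplier = φ(z)/(1−α) = 0.026674/0.01 = 2.667.
ES = 2.759% × 2.667 = 7.358%; on $200,000,000: $14,716,000.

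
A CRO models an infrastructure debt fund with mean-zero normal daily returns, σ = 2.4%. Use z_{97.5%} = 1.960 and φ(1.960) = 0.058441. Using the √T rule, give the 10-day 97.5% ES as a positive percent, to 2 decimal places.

σ_{10d} = 2.4% × √10 = 7.589%.
ES multiplier = φ(z)/(1−α) = 0.058441/0.025 = 2.338.
ES = 7.589% × 2.338 = 17.743%.

17.74%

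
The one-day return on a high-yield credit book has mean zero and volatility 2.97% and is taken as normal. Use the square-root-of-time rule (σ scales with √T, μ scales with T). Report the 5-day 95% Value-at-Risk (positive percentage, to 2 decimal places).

At 95%, z = 1.645.
σ_{5d} = 2.97% × √5 = 6.641%.
VaR = 1.645 × 6.641% = 10.924%.

10.92%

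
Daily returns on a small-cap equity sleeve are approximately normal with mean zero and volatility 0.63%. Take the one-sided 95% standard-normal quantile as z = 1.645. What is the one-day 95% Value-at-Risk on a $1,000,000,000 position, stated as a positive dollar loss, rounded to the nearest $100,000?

$10,400,000

VaR = z·σ = 1.645 × 0.63% = 1.036%.
On $1,000,000,000: 0.01036 × $1,000,000,000 = $10,360,000.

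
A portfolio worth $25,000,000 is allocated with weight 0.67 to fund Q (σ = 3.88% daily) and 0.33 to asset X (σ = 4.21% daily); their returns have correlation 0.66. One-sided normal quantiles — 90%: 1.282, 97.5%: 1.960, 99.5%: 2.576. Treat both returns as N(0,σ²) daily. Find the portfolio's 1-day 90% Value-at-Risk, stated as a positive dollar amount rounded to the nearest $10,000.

$1,180,000

σ_p² = 0.67²·3.88² + 0.33²·4.21² + 2·0.66·0.67·0.33·3.88·4.21 = 13.4554 (%²).
σ_p = √13.4554 = 3.668%.
VaR = 1.282 × 3.668% = 4.702%; on $25,000,000 that is $1,175,500.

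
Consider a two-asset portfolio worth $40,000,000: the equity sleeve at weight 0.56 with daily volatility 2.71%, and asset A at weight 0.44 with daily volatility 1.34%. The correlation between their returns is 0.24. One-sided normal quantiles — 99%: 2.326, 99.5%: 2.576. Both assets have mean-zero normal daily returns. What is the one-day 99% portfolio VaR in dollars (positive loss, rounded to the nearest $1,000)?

σ_p² = 0.56²·2.71² + 0.44²·1.34² + 2·0.24·0.56·0.44·2.71·1.34 = 3.0802 (%²).
σ_p = √3.0802 = 1.755%.
VaR = 2.326 × 1.755% = 4.082%; on $40,000,000 that is $1,632,800.

$1,633,000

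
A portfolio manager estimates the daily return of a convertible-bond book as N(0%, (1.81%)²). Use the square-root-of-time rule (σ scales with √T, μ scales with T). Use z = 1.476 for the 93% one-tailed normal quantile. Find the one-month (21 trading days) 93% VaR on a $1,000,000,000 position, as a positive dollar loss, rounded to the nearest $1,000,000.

σ_{21d} = 1.81% × √21 = 8.294%.
VaR = 1.476 × 8.294% = 12.242%.
On $1,000,000,000: 0.12242 × $1,000,000,000 = $122,420,000.

$122,000,000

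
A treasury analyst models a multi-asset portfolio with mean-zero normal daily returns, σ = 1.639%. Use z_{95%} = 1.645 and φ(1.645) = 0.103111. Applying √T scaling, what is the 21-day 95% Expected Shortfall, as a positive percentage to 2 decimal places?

15.49%

σ_{21d} = 1.639% × √21 = 7.511%.
ES multiplier = φ(z)/(1−α) = 0.103111/0.05 = 2.062.
ES = 7.511% × 2.062 = 15.488%.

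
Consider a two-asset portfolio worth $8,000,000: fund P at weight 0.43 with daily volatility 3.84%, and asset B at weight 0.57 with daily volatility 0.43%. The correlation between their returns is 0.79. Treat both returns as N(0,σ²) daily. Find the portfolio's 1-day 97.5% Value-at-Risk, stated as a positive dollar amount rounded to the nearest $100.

σ_p² = 0.43²·3.84² + 0.57²·0.43² + 2·0.79·0.43·0.57·3.84·0.43 = 3.4260 (%²).
σ_p = √3.4260 = 1.851%.
At 97.5%, z = 1.960.
VaR = 1.960 × 1.851% = 3.628%; on $8,000,000 that is $290,240.

$290,200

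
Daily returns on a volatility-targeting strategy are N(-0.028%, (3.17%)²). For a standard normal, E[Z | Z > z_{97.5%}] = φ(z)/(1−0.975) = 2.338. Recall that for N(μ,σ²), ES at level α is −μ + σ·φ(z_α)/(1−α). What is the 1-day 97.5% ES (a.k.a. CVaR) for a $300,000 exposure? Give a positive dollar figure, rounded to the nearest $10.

$22,320

ES = −(-0.028%) + 3.17% × 2.338 = 7.439%.
On $300,000: 0.07439 × $300,000 = $22,317.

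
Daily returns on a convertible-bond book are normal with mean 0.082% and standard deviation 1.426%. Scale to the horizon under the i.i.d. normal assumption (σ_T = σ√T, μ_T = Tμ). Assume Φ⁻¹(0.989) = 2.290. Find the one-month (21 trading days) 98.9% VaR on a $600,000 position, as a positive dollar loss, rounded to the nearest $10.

σ_{21d} = 1.426% × √21 = 6.535%; μ_{21d} = 21 × 0.082% = 1.722%.
VaR = −(1.722%) + 2.290 × 6.535% = 13.243%.
On $600,000: 0.13243 × $600,000 = $79,458.

$79,460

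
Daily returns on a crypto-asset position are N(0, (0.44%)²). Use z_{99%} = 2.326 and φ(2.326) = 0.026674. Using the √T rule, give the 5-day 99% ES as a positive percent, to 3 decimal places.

σ_{5d} = 0.44% × √5 = 0.984%.
ES multiplier = φ(z)/(1−α) = 0.026674/0.01 = 2.667.
ES = 0.984% × 2.667 = 2.624%.

2.624%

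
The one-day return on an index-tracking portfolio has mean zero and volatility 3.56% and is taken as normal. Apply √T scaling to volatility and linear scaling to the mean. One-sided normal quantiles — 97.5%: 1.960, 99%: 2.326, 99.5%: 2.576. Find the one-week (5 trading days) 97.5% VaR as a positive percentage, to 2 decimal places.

15.60%

σ_{5d} = 3.56% × √5 = 7.960%.
VaR = 1.960 × 7.960% = 15.602%.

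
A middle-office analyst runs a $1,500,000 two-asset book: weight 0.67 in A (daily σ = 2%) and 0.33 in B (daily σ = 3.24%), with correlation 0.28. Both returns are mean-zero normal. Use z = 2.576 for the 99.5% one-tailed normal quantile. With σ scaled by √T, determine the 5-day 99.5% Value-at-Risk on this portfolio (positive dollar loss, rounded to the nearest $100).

σ_p = √(0.67²·2² + 0.33²·3.24² + 2·0.28·0.67·0.33·2·3.24) = 1.934%.
σ_{5d} = 1.934% × √5 = 4.325%.
VaR = 2.576 × 4.325% = 11.141%; on $1,500,000 that is $167,115.

$167,100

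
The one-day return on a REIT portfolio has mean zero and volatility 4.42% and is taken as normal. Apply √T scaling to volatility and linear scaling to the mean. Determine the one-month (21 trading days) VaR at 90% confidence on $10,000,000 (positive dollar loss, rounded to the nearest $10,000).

$2,600,000

At 90%, z = 1.282.
σ_{21d} = 4.42% × √21 = 20.255%.
VaR = 1.282 × 20.255% = 25.967%.
On $10,000,000: 0.25967 × $10,000,000 = $2,596,700.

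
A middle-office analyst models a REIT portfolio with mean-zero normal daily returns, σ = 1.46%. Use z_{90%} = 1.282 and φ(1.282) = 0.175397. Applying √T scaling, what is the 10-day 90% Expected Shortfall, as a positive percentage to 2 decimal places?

8.10%

σ_{10d} = 1.46% × √10 = 4.617%.
ES multiplier = φ(z)/(1−α) = 0.175397/0.1 = 1.754.
ES = 4.617% × 1.754 = 8.098%.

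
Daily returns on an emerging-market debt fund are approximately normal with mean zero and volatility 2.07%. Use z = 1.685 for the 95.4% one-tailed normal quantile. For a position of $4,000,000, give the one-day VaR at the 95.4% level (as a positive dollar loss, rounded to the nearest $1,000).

$140,000

VaR = z·σ = 1.685 × 2.07% = 3.488%.
On $4,000,000: 0.03488 × $4,000,000 = $139,520.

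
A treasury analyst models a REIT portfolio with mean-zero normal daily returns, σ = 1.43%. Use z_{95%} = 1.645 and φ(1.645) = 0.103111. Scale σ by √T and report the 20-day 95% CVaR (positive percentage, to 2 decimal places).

13.19%

σ_{20d} = 1.43% × √20 = 6.395%.
ES multiplier = φ(z)/(1−α) = 0.103111/0.05 = 2.062.
ES = 6.395% × 2.062 = 13.186%.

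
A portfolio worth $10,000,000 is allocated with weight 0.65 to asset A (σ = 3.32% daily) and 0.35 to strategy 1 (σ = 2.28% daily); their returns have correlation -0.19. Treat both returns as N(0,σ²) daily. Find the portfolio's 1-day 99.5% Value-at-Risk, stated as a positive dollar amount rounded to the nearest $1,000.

σ_p² = 0.65²·3.32² + 0.35²·2.28² + 2·-0.19·0.65·0.35·3.32·2.28 = 4.6394 (%²).
σ_p = √4.6394 = 2.154%.
At 99.5%, z = 2.576.
VaR = 2.576 × 2.154% = 5.549%; on $10,000,000 that is $554,900.

$555,000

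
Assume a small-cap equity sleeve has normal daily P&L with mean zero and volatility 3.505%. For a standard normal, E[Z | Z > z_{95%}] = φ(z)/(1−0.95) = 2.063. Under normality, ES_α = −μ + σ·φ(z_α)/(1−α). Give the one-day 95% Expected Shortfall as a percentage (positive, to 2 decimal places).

7.23%

ES = 3.505% × 2.063 = 7.231%.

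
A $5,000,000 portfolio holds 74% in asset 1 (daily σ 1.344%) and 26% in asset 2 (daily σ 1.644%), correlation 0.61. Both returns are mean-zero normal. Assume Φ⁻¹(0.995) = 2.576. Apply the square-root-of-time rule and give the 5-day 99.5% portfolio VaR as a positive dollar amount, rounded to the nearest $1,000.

σ_p = √(0.74²·1.344² + 0.26²·1.644² + 2·0.61·0.74·0.26·1.344·1.644) = 1.300%.
σ_{5d} = 1.300% × √5 = 2.907%.
VaR = 2.576 × 2.907% = 7.488%; on $5,000,000 that is $374,400.

$374,000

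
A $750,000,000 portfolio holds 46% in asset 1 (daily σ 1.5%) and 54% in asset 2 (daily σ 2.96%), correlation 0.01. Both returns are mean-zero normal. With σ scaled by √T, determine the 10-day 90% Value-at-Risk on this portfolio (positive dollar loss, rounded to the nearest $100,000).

$53,100,000

σ_p = √(0.46²·1.5² + 0.54²·2.96² + 2·0.01·0.46·0.54·1.5·2.96) = 1.747%.
σ_{10d} = 1.747% × √10 = 5.524%.
z(90%) = 1.282.
VaR = 1.282 × 5.524% = 7.082%; on $750,000,000 that is $53,115,000.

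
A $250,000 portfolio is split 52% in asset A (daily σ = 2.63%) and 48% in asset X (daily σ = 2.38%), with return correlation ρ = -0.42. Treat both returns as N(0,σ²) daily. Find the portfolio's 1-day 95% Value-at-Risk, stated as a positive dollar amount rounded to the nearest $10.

$5,610

σ_p² = 0.52²·2.63² + 0.48²·2.38² + 2·-0.42·0.52·0.48·2.63·2.38 = 1.8630 (%²).
σ_p = √1.8630 = 1.365%.
At 95%, z = 1.645.
VaR = 1.645 × 1.365% = 2.245%; on $250,000 that is $5,612.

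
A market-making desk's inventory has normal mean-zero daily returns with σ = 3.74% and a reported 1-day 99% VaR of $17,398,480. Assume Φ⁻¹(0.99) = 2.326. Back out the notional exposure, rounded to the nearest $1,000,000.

$200,000,000

VaR as a fraction of value: z·σ = 2.326 × 3.74% = 8.69924%.
Position = $17,398,480 / 0.0869924 = $200,000,000.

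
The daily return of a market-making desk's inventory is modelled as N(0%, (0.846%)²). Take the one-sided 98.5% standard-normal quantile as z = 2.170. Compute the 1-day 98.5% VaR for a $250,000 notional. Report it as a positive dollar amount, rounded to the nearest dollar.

VaR = z·σ = 2.170 × 0.846% = 1.836%.
On $250,000: 0.01836 × $250,000 = $4,590.

$4,590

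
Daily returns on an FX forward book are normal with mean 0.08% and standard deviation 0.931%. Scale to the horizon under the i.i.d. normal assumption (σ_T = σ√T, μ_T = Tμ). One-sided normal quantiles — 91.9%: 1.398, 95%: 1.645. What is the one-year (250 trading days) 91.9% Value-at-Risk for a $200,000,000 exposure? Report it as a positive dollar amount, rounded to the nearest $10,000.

σ_{250d} = 0.931% × √250 = 14.720%; μ_{250d} = 250 × 0.08% = 20.000%.
VaR = −(20.000%) + 1.398 × 14.720% = 0.579%.
On $200,000,000: 0.00579 × $200,000,000 = $1,158,000.

$1,160,000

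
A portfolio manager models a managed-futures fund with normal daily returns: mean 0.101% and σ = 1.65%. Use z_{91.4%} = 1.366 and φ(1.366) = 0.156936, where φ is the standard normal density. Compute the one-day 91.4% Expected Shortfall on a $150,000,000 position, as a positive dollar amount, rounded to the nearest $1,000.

$4,365,000

Tail multiplier: φ(z)/(1−α) = 0.156936 / 0.086 = 1.825.
ES = −(0.101%) + 1.65% × 1.825 = 2.910%.
On $150,000,000: 0.02910 × $150,000,000 = $4,365,000.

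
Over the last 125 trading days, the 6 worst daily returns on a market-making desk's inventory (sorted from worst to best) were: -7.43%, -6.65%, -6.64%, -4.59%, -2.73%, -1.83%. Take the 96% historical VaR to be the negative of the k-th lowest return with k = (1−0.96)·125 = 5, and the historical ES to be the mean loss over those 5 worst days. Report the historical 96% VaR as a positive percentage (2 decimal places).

k = 5; the 5th lowest return is -2.73%, so VaR = 2.73%.

2.73%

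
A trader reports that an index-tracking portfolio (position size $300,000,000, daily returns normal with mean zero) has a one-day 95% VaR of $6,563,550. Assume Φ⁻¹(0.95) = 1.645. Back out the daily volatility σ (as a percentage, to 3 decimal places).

1.330%

VaR as a fraction: $6,563,550 / $300,000,000 = 2.188%.
σ = VaR / z = 2.188% / 1.645 = 1.330%.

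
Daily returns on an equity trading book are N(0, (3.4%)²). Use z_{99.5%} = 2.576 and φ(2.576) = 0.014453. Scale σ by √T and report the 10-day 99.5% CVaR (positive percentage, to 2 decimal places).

σ_{10d} = 3.4% × √10 = 10.752%.
ES multiplier = φ(z)/(1−α) = 0.014453/0.005 = 2.891.
ES = 10.752% × 2.891 = 31.084%.

31.08%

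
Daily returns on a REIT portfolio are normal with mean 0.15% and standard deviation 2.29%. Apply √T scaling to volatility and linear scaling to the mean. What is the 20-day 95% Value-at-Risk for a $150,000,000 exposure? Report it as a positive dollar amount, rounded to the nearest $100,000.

$20,800,000

At 95%, z = 1.645.
σ_{20d} = 2.29% × √20 = 10.241%; μ_{20d} = 20 × 0.15% = 3.000%.
VaR = −(3.000%) + 1.645 × 10.241% = 13.846%.
On $150,000,000: 0.13846 × $150,000,000 = $20,769,000.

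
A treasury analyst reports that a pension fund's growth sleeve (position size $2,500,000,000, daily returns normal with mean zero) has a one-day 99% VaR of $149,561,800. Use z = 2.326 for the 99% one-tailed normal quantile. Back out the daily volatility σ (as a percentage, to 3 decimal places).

VaR as a fraction: $149,561,800 / $2,500,000,000 = 5.982%.
σ = VaR / z = 5.982% / 2.326 = 2.572%.

2.572%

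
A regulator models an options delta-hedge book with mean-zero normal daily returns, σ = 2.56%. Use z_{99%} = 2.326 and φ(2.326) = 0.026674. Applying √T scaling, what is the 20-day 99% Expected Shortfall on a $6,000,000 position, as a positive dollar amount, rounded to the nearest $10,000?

σ_{20d} = 2.56% × √20 = 11.449%.
ES multiplier = φ(z)/(1−α) = 0.026674/0.01 = 2.667.
ES = 11.449% × 2.667 = 30.534%; on $6,000,000: $1,832,040.

$1,830,000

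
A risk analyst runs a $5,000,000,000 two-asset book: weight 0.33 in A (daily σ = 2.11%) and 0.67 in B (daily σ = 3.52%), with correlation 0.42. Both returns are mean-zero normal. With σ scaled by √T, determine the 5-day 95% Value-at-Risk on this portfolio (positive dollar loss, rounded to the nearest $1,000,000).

σ_p = √(0.33²·2.11² + 0.67²·3.52² + 2·0.42·0.33·0.67·2.11·3.52) = 2.725%.
σ_{5d} = 2.725% × √5 = 6.093%.
z(95%) = 1.645.
VaR = 1.645 × 6.093% = 10.023%; on $5,000,000,000 that is $501,150,000.

$501,000,000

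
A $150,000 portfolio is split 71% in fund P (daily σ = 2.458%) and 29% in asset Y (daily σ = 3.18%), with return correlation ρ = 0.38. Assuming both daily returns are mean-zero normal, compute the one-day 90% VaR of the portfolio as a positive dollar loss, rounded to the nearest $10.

σ_p² = 0.71²·2.458² + 0.29²·3.18² + 2·0.38·0.71·0.29·2.458·3.18 = 5.1193 (%²).
σ_p = √5.1193 = 2.263%.
At 90%, z = 1.282.
VaR = 1.282 × 2.263% = 2.901%; on $150,000 that is $4,352.

$4,350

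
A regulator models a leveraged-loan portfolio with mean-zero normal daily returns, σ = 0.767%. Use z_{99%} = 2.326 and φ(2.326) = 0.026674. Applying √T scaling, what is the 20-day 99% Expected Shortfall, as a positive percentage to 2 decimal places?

9.15%

σ_{20d} = 0.767% × √20 = 3.430%.
ES multiplier = φ(z)/(1−α) = 0.026674/0.01 = 2.667.
ES = 3.430% × 2.667 = 9.148%.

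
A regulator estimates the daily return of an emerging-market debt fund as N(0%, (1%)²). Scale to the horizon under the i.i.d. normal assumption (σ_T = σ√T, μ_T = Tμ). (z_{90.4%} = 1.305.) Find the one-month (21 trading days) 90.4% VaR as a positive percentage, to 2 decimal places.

σ_{21d} = 1% × √21 = 4.583%.
VaR = 1.305 × 4.583% = 5.981%.

5.98%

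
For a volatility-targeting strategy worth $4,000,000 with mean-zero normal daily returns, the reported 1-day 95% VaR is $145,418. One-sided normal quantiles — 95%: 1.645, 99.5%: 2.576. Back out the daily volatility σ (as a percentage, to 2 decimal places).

2.21%

VaR as a fraction: $145,418 / $4,000,000 = 3.635%.
σ = VaR / z = 3.635% / 1.645 = 2.210%.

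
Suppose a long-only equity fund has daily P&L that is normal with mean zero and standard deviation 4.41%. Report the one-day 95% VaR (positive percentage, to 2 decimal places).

At 95% one-sided, z = 1.645.
VaR = z·σ = 1.645 × 4.41% = 7.254%.

7.25%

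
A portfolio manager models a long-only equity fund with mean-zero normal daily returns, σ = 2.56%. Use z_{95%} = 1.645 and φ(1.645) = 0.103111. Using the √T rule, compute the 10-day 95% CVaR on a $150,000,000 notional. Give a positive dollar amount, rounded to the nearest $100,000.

σ_{10d} = 2.56% × √10 = 8.095%.
ES multiplier = φ(z)/(1−α) = 0.103111/0.05 = 2.062.
ES = 8.095% × 2.062 = 16.692%; on $150,000,000: $25,038,000.

$25,000,000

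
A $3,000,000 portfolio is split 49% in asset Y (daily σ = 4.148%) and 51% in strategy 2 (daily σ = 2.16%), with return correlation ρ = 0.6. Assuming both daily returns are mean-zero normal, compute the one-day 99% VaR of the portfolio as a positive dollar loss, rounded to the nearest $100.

$197,800

σ_p² = 0.49²·4.148² + 0.51²·2.16² + 2·0.6·0.49·0.51·4.148·2.16 = 8.0315 (%²).
σ_p = √8.0315 = 2.834%.
At 99%, z = 2.326.
VaR = 2.326 × 2.834% = 6.592%; on $3,000,000 that is $197,760.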